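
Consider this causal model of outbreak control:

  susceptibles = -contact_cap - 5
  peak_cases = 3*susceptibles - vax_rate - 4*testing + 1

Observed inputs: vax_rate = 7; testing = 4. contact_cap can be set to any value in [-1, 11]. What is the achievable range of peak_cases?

-70 to -34

Substituting into the peak_cases equation gives peak_cases = -3*contact_cap - 37.
Linear in contact_cap, so extremes are at the endpoints: contact_cap = -1 gives peak_cases = -34; contact_cap = 11 gives peak_cases = -70.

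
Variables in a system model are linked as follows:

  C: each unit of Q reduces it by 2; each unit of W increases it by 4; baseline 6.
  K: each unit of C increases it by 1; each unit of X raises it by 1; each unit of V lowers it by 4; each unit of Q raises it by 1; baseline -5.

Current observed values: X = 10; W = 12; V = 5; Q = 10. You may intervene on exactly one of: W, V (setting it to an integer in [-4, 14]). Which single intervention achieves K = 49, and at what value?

Intervening on W: K = 4*W - 19. Reaching 49 requires W = 17, outside [-4, 14].
Intervening on V: with other inputs at their observed values, K = -4*V + 49. Solving for 49 gives V = 0, within [-4, 14].

set V = 0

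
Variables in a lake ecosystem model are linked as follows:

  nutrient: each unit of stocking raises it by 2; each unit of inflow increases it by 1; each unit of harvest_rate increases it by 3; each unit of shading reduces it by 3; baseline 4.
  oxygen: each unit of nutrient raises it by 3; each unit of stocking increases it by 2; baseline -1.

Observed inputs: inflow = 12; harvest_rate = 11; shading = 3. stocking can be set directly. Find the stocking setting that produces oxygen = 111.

stocking = -1

Substituting into the nutrient equation gives nutrient = 2*stocking + 40.
Substituting into the oxygen equation gives oxygen = 8*stocking + 119.
Solve 8*stocking + 119 = 111: stocking = (111 - 119) / 8 = -1.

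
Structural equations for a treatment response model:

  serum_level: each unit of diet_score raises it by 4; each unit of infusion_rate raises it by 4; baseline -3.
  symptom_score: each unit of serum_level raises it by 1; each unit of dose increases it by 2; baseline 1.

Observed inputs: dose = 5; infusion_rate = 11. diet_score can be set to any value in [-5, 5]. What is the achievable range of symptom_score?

32 to 72

Substituting into the serum_level equation gives serum_level = 4*diet_score + 41.
So symptom_score = 4*diet_score + 52.
Linear in diet_score, so extremes are at the endpoints: diet_score = -5 gives symptom_score = 32; diet_score = 5 gives symptom_score = 72.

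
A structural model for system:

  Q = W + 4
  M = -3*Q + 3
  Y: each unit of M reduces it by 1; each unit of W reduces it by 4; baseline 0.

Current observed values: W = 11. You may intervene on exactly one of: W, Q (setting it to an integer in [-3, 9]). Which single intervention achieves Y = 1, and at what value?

set W = 8

Intervening on W: with other inputs at their observed values, Y = -W + 9. Solving for 1 gives W = 8, within [-3, 9].
Intervening on Q: Y = 3*Q - 47. Reaching 1 requires Q = 16, outside [-3, 9].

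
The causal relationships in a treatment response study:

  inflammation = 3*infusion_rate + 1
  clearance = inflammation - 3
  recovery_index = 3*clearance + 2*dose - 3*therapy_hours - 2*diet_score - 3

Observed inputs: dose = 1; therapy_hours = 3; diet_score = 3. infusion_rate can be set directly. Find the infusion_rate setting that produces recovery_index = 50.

infusion_rate = 8

Substituting into the clearance equation gives clearance = 3*infusion_rate - 2.
This gives recovery_index = 9*infusion_rate - 22.
Solve 9*infusion_rate - 22 = 50: infusion_rate = (50 + 22) / 9 = 8.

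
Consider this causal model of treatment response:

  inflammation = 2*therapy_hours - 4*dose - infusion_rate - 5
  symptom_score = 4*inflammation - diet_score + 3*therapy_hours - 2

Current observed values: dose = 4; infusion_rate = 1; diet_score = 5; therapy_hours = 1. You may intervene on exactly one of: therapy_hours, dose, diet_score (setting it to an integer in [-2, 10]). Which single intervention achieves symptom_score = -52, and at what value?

set dose = 2

Intervening on therapy_hours: symptom_score = 11*therapy_hours - 95. Reaching -52 requires therapy_hours = 43/11, not an integer.
Intervening on dose: with other inputs at their observed values, symptom_score = -16*dose - 20. Solving for -52 gives dose = 2, within [-2, 10].
Intervening on diet_score: symptom_score = -diet_score - 79. Reaching -52 requires diet_score = -27, outside [-2, 10].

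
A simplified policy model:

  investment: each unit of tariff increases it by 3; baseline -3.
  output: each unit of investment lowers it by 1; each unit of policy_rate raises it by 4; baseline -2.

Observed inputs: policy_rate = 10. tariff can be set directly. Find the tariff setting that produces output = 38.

tariff = 1

Substituting into the output equation gives output = -3*tariff + 41.
Solve -3*tariff + 41 = 38: tariff = (38 - 41) / -3 = 1.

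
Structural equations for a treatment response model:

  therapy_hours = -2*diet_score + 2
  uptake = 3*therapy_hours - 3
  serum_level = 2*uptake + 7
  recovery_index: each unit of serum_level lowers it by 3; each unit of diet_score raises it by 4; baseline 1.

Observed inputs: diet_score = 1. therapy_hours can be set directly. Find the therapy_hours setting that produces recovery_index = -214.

Intervening on therapy_hours fixes its value directly, overriding its dependence on diet_score.
Substituting into the serum_level equation gives serum_level = 6*therapy_hours + 1.
Substituting into the recovery_index equation gives recovery_index = -18*therapy_hours + 2.
Solve -18*therapy_hours + 2 = -214: therapy_hours = (-214 - 2) / -18 = 12.

therapy_hours = 12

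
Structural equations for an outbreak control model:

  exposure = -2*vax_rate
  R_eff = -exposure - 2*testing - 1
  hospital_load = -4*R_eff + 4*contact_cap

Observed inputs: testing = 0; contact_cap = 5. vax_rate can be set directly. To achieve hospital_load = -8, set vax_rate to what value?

Substituting into the R_eff equation gives R_eff = 2*vax_rate - 1.
Substituting into the hospital_load equation gives hospital_load = -8*vax_rate + 24.
Solve -8*vax_rate + 24 = -8: vax_rate = (-8 - 24) / -8 = 4.

vax_rate = 4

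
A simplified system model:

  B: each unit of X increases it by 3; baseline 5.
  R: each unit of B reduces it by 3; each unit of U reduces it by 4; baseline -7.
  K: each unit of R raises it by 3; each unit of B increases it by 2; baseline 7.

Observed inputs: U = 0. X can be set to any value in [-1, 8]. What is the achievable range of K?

-217 to -28

Substituting into the R equation gives R = -9*X - 22.
Substituting into the K equation gives K = -21*X - 49.
Linear in X, so extremes are at the endpoints: X = -1 gives K = -28; X = 8 gives K = -217.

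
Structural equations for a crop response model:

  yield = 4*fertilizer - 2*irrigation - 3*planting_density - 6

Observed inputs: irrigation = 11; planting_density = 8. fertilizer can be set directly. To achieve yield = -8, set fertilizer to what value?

Substituting into the yield equation gives yield = 4*fertilizer - 52.
Solve 4*fertilizer - 52 = -8: fertilizer = (-8 + 52) / 4 = 11.

fertilizer = 11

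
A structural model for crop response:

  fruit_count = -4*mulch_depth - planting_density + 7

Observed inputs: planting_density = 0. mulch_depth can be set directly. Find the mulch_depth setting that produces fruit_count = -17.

mulch_depth = 6

Substituting into the fruit_count equation gives fruit_count = -4*mulch_depth + 7.
Solve -4*mulch_depth + 7 = -17: mulch_depth = (-17 - 7) / -4 = 6.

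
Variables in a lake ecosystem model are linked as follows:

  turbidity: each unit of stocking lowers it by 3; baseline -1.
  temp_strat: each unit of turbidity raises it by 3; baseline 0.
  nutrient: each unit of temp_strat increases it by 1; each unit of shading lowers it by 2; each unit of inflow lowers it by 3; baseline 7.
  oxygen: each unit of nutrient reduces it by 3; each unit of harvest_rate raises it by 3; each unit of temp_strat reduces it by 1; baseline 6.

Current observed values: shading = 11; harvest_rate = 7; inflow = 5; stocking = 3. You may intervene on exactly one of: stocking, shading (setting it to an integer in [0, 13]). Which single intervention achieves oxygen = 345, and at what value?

Intervening on stocking: with other inputs at their observed values, oxygen = 36*stocking + 129. Solving for 345 gives stocking = 6, within [0, 13].
Intervening on shading: oxygen = 6*shading + 171. Reaching 345 requires shading = 29, outside [0, 13].

set stocking = 6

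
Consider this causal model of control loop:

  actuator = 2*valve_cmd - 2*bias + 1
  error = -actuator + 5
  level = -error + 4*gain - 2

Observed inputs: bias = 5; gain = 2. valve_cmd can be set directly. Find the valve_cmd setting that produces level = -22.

Substituting into the actuator equation gives actuator = 2*valve_cmd - 9.
So error = -2*valve_cmd + 14.
level becomes 2*valve_cmd - 8.
Solve 2*valve_cmd - 8 = -22: valve_cmd = (-22 + 8) / 2 = -7.

valve_cmd = -7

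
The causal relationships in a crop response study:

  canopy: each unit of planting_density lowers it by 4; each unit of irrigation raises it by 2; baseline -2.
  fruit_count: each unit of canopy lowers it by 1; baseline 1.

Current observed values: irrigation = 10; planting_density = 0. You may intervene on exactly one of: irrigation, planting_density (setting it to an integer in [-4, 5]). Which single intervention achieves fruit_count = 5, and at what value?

set irrigation = -1

Intervening on irrigation: with other inputs at their observed values, fruit_count = -2*irrigation + 3. Solving for 5 gives irrigation = -1, within [-4, 5].
Intervening on planting_density: fruit_count = 4*planting_density - 17. Reaching 5 requires planting_density = 11/2, not an integer.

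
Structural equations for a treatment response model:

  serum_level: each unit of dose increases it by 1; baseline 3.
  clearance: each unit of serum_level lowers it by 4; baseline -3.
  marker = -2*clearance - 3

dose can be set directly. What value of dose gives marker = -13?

dose = -5

Substituting into the clearance equation gives clearance = -4*dose - 15.
This gives marker = 8*dose + 27.
Solve 8*dose + 27 = -13: dose = (-13 - 27) / 8 = -5.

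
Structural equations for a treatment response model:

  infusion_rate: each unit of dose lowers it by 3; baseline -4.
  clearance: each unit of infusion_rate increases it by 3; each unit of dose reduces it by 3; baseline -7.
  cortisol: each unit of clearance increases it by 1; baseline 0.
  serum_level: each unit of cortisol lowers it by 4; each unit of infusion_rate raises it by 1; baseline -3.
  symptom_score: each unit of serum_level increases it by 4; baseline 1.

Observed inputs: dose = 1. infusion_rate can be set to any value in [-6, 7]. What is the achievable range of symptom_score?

Intervening on infusion_rate fixes its value directly, overriding its dependence on dose.
Substituting into the clearance equation gives clearance = 3*infusion_rate - 10.
Substituting into the cortisol equation gives cortisol = 3*infusion_rate - 10.
serum_level becomes -11*infusion_rate + 37.
Substituting into the symptom_score equation gives symptom_score = -44*infusion_rate + 149.
Linear in infusion_rate, so extremes are at the endpoints: infusion_rate = -6 gives symptom_score = 413; infusion_rate = 7 gives symptom_score = -159.

-159 to 413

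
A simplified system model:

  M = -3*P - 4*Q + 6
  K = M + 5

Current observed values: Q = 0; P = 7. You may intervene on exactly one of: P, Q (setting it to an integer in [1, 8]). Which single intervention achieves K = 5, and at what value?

set P = 2

Intervening on P: with other inputs at their observed values, K = -3*P + 11. Solving for 5 gives P = 2, within [1, 8].
Intervening on Q: K = -4*Q - 10. Reaching 5 requires Q = -15/4, not an integer.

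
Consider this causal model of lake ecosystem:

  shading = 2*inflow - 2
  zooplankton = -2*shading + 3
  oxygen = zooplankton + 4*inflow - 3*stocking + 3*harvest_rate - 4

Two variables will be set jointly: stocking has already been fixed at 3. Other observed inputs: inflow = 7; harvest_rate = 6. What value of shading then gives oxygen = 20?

shading = 8

With stocking held at 3:
Intervening on shading fixes its value directly, overriding its dependence on inflow.
Substituting into the oxygen equation gives oxygen = -2*shading + 36.
Solve -2*shading + 36 = 20: shading = (20 - 36) / -2 = 8.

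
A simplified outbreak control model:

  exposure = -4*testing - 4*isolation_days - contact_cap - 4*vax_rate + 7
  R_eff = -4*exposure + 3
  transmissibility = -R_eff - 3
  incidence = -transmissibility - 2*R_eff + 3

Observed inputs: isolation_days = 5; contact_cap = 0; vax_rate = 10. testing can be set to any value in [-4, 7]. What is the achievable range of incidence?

-321 to -145

Substituting into the exposure equation gives exposure = -4*testing - 53.
Substituting into the R_eff equation gives R_eff = 16*testing + 215.
transmissibility becomes -16*testing - 218.
Substituting into the incidence equation gives incidence = -16*testing - 209.
Linear in testing, so extremes are at the endpoints: testing = -4 gives incidence = -145; testing = 7 gives incidence = -321.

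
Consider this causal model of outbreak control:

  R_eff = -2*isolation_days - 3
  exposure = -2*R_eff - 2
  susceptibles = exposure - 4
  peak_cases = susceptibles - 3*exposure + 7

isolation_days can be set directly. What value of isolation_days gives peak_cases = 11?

Substituting into the exposure equation gives exposure = 4*isolation_days + 4.
susceptibles becomes 4*isolation_days.
So peak_cases = -8*isolation_days - 5.
Solve -8*isolation_days - 5 = 11: isolation_days = (11 + 5) / -8 = -2.

isolation_days = -2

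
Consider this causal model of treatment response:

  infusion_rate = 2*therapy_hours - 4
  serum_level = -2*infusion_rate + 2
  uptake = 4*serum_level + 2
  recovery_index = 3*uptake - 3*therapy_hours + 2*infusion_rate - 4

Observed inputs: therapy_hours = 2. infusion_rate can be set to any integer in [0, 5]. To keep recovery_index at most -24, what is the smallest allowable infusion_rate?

infusion_rate = 2

Intervening on infusion_rate fixes its value directly, overriding its dependence on therapy_hours.
Substituting into the uptake equation gives uptake = -8*infusion_rate + 10.
Substituting into the recovery_index equation gives recovery_index = -22*infusion_rate + 20.
Require -22*infusion_rate + 20 ≤ -24, so infusion_rate ≥ 2.
The smallest integer in [0, 5] satisfying this is 2.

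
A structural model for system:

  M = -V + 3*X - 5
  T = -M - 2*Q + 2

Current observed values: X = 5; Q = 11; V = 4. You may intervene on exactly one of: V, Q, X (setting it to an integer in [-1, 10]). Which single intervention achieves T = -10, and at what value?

set Q = 3

Intervening on V: T = V - 30. Reaching -10 requires V = 20, outside [-1, 10].
Intervening on Q: with other inputs at their observed values, T = -2*Q - 4. Solving for -10 gives Q = 3, within [-1, 10].
Intervening on X: T = -3*X - 11. Reaching -10 requires X = -1/3, not an integer.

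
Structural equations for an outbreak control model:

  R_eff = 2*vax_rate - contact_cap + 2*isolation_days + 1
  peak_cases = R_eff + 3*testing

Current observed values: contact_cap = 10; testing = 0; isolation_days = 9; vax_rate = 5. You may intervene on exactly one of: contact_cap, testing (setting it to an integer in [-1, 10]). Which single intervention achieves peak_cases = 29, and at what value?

Intervening on contact_cap: with other inputs at their observed values, peak_cases = -contact_cap + 29. Solving for 29 gives contact_cap = 0, within [-1, 10].
Intervening on testing: peak_cases = 3*testing + 19. Reaching 29 requires testing = 10/3, not an integer.

set contact_cap = 0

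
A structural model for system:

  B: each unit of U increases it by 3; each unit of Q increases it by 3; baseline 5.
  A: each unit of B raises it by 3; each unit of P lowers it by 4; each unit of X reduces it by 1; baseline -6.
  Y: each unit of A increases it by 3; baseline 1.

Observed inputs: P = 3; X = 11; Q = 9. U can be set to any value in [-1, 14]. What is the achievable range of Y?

Substituting into the B equation gives B = 3*U + 32.
So A = 9*U + 67.
Substituting into the Y equation gives Y = 27*U + 202.
Linear in U, so extremes are at the endpoints: U = -1 gives Y = 175; U = 14 gives Y = 580.

175 to 580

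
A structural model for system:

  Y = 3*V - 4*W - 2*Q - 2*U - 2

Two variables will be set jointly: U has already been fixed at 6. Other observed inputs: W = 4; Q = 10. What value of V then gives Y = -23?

V = 9

With U held at 6:
Substituting into the Y equation gives Y = 3*V - 50.
Solve 3*V - 50 = -23: V = (-23 + 50) / 3 = 9.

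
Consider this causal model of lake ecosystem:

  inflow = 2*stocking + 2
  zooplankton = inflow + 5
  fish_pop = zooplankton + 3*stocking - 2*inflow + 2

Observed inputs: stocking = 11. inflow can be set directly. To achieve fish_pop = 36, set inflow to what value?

Intervening on inflow fixes its value directly, overriding its dependence on stocking.
Substituting into the fish_pop equation gives fish_pop = -inflow + 40.
Solve -inflow + 40 = 36: inflow = (36 - 40) / -1 = 4.

inflow = 4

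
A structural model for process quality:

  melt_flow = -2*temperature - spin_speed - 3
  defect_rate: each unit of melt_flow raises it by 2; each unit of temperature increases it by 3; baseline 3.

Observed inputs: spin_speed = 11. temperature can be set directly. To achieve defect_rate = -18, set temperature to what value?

temperature = -7

Substituting into the melt_flow equation gives melt_flow = -2*temperature - 14.
Substituting into the defect_rate equation gives defect_rate = -temperature - 25.
Solve -temperature - 25 = -18: temperature = (-18 + 25) / -1 = -7.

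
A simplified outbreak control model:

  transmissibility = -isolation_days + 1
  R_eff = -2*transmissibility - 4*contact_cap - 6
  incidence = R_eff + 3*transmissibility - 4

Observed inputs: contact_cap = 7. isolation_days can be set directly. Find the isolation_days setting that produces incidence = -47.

Substituting into the R_eff equation gives R_eff = 2*isolation_days - 36.
incidence becomes -isolation_days - 37.
Solve -isolation_days - 37 = -47: isolation_days = (-47 + 37) / -1 = 10.

isolation_days = 10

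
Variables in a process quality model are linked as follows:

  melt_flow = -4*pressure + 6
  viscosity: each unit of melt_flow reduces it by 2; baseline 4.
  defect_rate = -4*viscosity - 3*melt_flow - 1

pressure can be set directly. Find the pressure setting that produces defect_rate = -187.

pressure = 10

Substituting into the viscosity equation gives viscosity = 8*pressure - 8.
Substituting into the defect_rate equation gives defect_rate = -20*pressure + 13.
Solve -20*pressure + 13 = -187: pressure = (-187 - 13) / -20 = 10.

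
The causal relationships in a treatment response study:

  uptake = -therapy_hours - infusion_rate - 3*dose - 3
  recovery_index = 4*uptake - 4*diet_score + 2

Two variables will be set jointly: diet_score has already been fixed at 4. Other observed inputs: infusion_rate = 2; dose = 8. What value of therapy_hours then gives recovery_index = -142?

With diet_score held at 4:
Substituting into the uptake equation gives uptake = -therapy_hours - 29.
So recovery_index = -4*therapy_hours - 130.
Solve -4*therapy_hours - 130 = -142: therapy_hours = (-142 + 130) / -4 = 3.

therapy_hours = 3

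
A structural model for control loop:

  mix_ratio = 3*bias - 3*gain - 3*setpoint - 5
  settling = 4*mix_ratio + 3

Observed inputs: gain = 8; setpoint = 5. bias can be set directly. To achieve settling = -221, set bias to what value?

Substituting into the mix_ratio equation gives mix_ratio = 3*bias - 44.
settling becomes 12*bias - 173.
Solve 12*bias - 173 = -221: bias = (-221 + 173) / 12 = -4.

bias = -4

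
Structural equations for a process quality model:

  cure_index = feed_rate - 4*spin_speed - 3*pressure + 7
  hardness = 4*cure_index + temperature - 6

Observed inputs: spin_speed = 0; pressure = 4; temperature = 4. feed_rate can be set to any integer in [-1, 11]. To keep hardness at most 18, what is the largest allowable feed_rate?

Substituting into the cure_index equation gives cure_index = feed_rate - 5.
This gives hardness = 4*feed_rate - 22.
Require 4*feed_rate - 22 ≤ 18, so feed_rate ≤ 10.
The largest integer in [-1, 11] satisfying this is 10.

feed_rate = 10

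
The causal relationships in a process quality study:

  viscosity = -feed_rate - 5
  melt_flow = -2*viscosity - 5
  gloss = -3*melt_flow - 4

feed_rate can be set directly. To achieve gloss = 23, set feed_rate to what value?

feed_rate = -7

Substituting into the melt_flow equation gives melt_flow = 2*feed_rate + 5.
Substituting into the gloss equation gives gloss = -6*feed_rate - 19.
Solve -6*feed_rate - 19 = 23: feed_rate = (23 + 19) / -6 = -7.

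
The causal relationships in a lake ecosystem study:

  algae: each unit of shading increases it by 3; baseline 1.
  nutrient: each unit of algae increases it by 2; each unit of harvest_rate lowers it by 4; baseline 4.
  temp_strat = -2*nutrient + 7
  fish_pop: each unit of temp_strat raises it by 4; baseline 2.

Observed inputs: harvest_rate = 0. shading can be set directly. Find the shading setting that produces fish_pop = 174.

shading = -4

Substituting into the nutrient equation gives nutrient = 6*shading + 6.
So temp_strat = -12*shading - 5.
Substituting into the fish_pop equation gives fish_pop = -48*shading - 18.
Solve -48*shading - 18 = 174: shading = (174 + 18) / -48 = -4.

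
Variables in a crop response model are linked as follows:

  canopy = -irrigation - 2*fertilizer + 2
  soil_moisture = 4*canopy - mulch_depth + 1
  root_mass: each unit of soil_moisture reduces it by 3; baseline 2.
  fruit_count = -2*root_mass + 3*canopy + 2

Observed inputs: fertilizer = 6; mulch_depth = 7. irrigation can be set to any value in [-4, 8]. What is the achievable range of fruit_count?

Substituting into the canopy equation gives canopy = -irrigation - 10.
This gives soil_moisture = -4*irrigation - 46.
Substituting into the root_mass equation gives root_mass = 12*irrigation + 140.
fruit_count becomes -27*irrigation - 308.
Linear in irrigation, so extremes are at the endpoints: irrigation = -4 gives fruit_count = -200; irrigation = 8 gives fruit_count = -524.

-524 to -200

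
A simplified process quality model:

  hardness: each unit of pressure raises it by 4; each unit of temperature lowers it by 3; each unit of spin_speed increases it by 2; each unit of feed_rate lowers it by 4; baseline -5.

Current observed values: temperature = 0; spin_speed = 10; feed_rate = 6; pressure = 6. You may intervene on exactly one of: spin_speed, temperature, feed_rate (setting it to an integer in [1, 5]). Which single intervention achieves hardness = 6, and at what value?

Intervening on spin_speed: hardness = 2*spin_speed - 5. Reaching 6 requires spin_speed = 11/2, not an integer.
Intervening on temperature: with other inputs at their observed values, hardness = -3*temperature + 15. Solving for 6 gives temperature = 3, within [1, 5].
Intervening on feed_rate: hardness = -4*feed_rate + 39. Reaching 6 requires feed_rate = 33/4, not an integer.

set temperature = 3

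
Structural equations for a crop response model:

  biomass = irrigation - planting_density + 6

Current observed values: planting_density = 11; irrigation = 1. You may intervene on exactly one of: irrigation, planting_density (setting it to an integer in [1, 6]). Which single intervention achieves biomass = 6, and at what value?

Intervening on irrigation: biomass = irrigation - 5. Reaching 6 requires irrigation = 11, outside [1, 6].
Intervening on planting_density: with other inputs at their observed values, biomass = -planting_density + 7. Solving for 6 gives planting_density = 1, within [1, 6].

set planting_density = 1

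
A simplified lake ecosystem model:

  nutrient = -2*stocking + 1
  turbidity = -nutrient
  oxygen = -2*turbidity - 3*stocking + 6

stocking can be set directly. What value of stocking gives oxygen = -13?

stocking = 3

Substituting into the turbidity equation gives turbidity = 2*stocking - 1.
This gives oxygen = -7*stocking + 8.
Solve -7*stocking + 8 = -13: stocking = (-13 - 8) / -7 = 3.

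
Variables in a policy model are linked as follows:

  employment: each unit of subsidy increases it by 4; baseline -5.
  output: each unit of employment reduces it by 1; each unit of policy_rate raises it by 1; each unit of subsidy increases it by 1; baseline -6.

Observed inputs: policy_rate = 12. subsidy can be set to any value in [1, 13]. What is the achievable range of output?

Substituting into the output equation gives output = -3*subsidy + 11.
Linear in subsidy, so extremes are at the endpoints: subsidy = 1 gives output = 8; subsidy = 13 gives output = -28.

-28 to 8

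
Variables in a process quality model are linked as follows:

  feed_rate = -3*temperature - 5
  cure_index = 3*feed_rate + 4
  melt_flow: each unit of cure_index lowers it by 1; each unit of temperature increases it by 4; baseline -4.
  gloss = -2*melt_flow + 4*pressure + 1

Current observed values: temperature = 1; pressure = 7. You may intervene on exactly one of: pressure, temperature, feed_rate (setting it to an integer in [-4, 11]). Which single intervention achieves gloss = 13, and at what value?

Intervening on pressure: gloss = 4*pressure - 39. Reaching 13 requires pressure = 13, outside [-4, 11].
Intervening on temperature: gloss = -26*temperature + 15. Reaching 13 requires temperature = 1/13, not an integer.
Intervening on feed_rate: with other inputs at their observed values, gloss = 6*feed_rate + 37. Solving for 13 gives feed_rate = -4, within [-4, 11].

set feed_rate = -4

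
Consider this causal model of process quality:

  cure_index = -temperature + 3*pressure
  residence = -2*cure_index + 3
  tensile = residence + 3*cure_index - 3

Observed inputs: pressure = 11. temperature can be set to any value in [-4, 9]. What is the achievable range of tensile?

24 to 37

Substituting into the cure_index equation gives cure_index = -temperature + 33.
So residence = 2*temperature - 63.
Substituting into the tensile equation gives tensile = -temperature + 33.
Linear in temperature, so extremes are at the endpoints: temperature = -4 gives tensile = 37; temperature = 9 gives tensile = 24.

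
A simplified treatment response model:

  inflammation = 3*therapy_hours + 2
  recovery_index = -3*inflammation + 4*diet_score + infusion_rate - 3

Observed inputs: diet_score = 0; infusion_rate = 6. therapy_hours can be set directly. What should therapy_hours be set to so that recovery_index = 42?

therapy_hours = -5

Substituting into the recovery_index equation gives recovery_index = -9*therapy_hours - 3.
Solve -9*therapy_hours - 3 = 42: therapy_hours = (42 + 3) / -9 = -5.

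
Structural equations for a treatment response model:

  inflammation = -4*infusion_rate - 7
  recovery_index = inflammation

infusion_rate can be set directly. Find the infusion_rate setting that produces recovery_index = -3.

infusion_rate = -1

Substituting into the recovery_index equation gives recovery_index = -4*infusion_rate - 7.
Solve -4*infusion_rate - 7 = -3: infusion_rate = (-3 + 7) / -4 = -1.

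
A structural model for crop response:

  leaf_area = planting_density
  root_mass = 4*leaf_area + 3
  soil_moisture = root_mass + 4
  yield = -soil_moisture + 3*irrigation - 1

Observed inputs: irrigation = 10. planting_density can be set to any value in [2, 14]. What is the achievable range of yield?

-34 to 14

Substituting into the root_mass equation gives root_mass = 4*planting_density + 3.
Substituting into the soil_moisture equation gives soil_moisture = 4*planting_density + 7.
Substituting into the yield equation gives yield = -4*planting_density + 22.
Linear in planting_density, so extremes are at the endpoints: planting_density = 2 gives yield = 14; planting_density = 14 gives yield = -34.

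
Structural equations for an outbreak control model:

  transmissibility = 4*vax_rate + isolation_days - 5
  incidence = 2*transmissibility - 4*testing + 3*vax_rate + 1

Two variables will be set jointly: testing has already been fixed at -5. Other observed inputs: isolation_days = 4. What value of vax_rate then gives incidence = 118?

With testing held at -5:
Substituting into the transmissibility equation gives transmissibility = 4*vax_rate - 1.
Substituting into the incidence equation gives incidence = 11*vax_rate + 19.
Solve 11*vax_rate + 19 = 118: vax_rate = (118 - 19) / 11 = 9.

vax_rate = 9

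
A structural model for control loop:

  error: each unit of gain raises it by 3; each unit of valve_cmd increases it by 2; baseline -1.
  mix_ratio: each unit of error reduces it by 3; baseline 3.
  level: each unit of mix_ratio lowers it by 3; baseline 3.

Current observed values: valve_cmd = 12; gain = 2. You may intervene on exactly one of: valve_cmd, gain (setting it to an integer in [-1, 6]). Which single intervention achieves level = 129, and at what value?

set valve_cmd = 5

Intervening on valve_cmd: with other inputs at their observed values, level = 18*valve_cmd + 39. Solving for 129 gives valve_cmd = 5, within [-1, 6].
Intervening on gain: level = 27*gain + 201. Reaching 129 requires gain = -8/3, not an integer.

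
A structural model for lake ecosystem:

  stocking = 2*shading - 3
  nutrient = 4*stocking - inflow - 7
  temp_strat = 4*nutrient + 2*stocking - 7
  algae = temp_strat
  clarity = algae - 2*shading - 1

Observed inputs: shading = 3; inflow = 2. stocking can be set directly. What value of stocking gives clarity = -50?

stocking = 0

Intervening on stocking fixes its value directly, overriding its dependence on shading.
Substituting into the nutrient equation gives nutrient = 4*stocking - 9.
Substituting into the temp_strat equation gives temp_strat = 18*stocking - 43.
Substituting into the algae equation gives algae = 18*stocking - 43.
Substituting into the clarity equation gives clarity = 18*stocking - 50.
Solve 18*stocking - 50 = -50: stocking = (-50 + 50) / 18 = 0.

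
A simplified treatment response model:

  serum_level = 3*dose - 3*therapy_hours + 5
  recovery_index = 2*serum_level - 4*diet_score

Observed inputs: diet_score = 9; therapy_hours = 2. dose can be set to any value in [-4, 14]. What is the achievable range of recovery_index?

-62 to 46

Substituting into the serum_level equation gives serum_level = 3*dose - 1.
Substituting into the recovery_index equation gives recovery_index = 6*dose - 38.
Linear in dose, so extremes are at the endpoints: dose = -4 gives recovery_index = -62; dose = 14 gives recovery_index = 46.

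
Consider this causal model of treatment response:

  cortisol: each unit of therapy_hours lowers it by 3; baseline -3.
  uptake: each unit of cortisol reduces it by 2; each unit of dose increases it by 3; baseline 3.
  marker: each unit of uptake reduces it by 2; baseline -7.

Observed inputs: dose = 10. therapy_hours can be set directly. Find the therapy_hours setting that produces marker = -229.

Substituting into the uptake equation gives uptake = 6*therapy_hours + 39.
Substituting into the marker equation gives marker = -12*therapy_hours - 85.
Solve -12*therapy_hours - 85 = -229: therapy_hours = (-229 + 85) / -12 = 12.

therapy_hours = 12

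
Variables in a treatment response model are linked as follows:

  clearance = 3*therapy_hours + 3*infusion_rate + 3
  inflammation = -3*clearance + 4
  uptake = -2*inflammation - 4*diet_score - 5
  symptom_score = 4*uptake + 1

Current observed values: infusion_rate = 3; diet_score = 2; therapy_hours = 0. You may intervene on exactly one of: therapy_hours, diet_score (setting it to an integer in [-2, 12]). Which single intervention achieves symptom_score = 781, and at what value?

Intervening on therapy_hours: with other inputs at their observed values, symptom_score = 72*therapy_hours + 205. Solving for 781 gives therapy_hours = 8, within [-2, 12].
Intervening on diet_score: symptom_score = -16*diet_score + 237. Reaching 781 requires diet_score = -34, outside [-2, 12].

set therapy_hours = 8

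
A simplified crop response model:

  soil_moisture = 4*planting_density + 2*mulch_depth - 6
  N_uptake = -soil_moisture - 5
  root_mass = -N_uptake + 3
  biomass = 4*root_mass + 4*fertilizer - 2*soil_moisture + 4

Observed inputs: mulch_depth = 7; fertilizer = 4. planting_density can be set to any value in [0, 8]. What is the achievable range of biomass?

68 to 132

Substituting into the soil_moisture equation gives soil_moisture = 4*planting_density + 8.
So N_uptake = -4*planting_density - 13.
So root_mass = 4*planting_density + 16.
This gives biomass = 8*planting_density + 68.
Linear in planting_density, so extremes are at the endpoints: planting_density = 0 gives biomass = 68; planting_density = 8 gives biomass = 132.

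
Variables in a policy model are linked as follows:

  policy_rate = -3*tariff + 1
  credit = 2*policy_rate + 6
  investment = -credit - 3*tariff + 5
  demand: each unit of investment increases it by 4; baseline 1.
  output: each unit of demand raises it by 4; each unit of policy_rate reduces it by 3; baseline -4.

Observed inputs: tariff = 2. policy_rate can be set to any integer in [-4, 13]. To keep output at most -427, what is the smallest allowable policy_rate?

Intervening on policy_rate fixes its value directly, overriding its dependence on tariff.
Substituting into the investment equation gives investment = -2*policy_rate - 7.
This gives demand = -8*policy_rate - 27.
Substituting into the output equation gives output = -35*policy_rate - 112.
Require -35*policy_rate - 112 ≤ -427, so policy_rate ≥ 9.
The smallest integer in [-4, 13] satisfying this is 9.

policy_rate = 9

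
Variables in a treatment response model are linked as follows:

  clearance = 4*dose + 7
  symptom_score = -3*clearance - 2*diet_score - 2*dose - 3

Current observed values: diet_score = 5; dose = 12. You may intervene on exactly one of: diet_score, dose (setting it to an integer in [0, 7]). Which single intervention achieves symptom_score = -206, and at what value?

Intervening on diet_score: with other inputs at their observed values, symptom_score = -2*diet_score - 192. Solving for -206 gives diet_score = 7, within [0, 7].
Intervening on dose: symptom_score = -14*dose - 34. Reaching -206 requires dose = 86/7, not an integer.

set diet_score = 7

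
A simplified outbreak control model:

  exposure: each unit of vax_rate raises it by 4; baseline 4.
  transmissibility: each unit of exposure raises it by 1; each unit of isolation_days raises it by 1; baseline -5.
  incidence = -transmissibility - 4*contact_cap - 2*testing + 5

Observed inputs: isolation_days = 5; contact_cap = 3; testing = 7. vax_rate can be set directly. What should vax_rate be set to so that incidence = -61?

vax_rate = 9

Substituting into the transmissibility equation gives transmissibility = 4*vax_rate + 4.
incidence becomes -4*vax_rate - 25.
Solve -4*vax_rate - 25 = -61: vax_rate = (-61 + 25) / -4 = 9.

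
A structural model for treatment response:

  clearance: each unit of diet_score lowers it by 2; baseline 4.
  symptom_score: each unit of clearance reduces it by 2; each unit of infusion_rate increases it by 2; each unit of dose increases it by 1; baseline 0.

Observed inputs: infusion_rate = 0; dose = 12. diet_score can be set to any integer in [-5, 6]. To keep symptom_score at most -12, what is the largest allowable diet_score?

diet_score = -4

Substituting into the symptom_score equation gives symptom_score = 4*diet_score + 4.
Require 4*diet_score + 4 ≤ -12, so diet_score ≤ -4.
The largest integer in [-5, 6] satisfying this is -4.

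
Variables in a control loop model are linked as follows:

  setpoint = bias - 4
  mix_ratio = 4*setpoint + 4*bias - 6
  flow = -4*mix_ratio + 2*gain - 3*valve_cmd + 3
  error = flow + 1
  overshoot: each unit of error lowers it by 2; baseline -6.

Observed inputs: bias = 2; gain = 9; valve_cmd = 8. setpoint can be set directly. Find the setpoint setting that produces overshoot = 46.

Intervening on setpoint fixes its value directly, overriding its dependence on bias.
Substituting into the mix_ratio equation gives mix_ratio = 4*setpoint + 2.
flow becomes -16*setpoint - 11.
Substituting into the error equation gives error = -16*setpoint - 10.
Substituting into the overshoot equation gives overshoot = 32*setpoint + 14.
Solve 32*setpoint + 14 = 46: setpoint = (46 - 14) / 32 = 1.

setpoint = 1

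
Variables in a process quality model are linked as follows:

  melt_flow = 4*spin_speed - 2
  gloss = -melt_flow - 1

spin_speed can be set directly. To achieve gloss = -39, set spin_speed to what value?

Substituting into the gloss equation gives gloss = -4*spin_speed + 1.
Solve -4*spin_speed + 1 = -39: spin_speed = (-39 - 1) / -4 = 10.

spin_speed = 10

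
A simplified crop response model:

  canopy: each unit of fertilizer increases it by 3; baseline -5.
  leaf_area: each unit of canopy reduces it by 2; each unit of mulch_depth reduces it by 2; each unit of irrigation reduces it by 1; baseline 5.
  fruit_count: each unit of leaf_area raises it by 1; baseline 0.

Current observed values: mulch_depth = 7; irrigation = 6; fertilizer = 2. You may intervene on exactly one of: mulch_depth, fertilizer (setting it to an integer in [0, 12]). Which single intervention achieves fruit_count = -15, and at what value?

Intervening on mulch_depth: with other inputs at their observed values, fruit_count = -2*mulch_depth - 3. Solving for -15 gives mulch_depth = 6, within [0, 12].
Intervening on fertilizer: fruit_count = -6*fertilizer - 5. Reaching -15 requires fertilizer = 5/3, not an integer.

set mulch_depth = 6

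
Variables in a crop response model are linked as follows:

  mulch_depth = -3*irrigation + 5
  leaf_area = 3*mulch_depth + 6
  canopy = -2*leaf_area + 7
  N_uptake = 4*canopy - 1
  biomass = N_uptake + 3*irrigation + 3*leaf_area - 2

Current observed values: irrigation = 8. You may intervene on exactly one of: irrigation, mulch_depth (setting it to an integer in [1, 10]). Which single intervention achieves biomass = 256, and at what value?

Intervening on irrigation: with other inputs at their observed values, biomass = 48*irrigation - 80. Solving for 256 gives irrigation = 7, within [1, 10].
Intervening on mulch_depth: biomass = -15*mulch_depth + 19. Reaching 256 requires mulch_depth = -79/5, not an integer.

set irrigation = 7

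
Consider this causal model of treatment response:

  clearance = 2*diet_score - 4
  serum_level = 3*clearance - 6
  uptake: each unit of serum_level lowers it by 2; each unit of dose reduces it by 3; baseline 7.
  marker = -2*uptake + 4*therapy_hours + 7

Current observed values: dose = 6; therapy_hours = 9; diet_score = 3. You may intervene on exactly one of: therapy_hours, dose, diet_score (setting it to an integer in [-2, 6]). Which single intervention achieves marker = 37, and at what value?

Intervening on therapy_hours: with other inputs at their observed values, marker = 4*therapy_hours + 29. Solving for 37 gives therapy_hours = 2, within [-2, 6].
Intervening on dose: marker = 6*dose + 29. Reaching 37 requires dose = 4/3, not an integer.
Intervening on diet_score: marker = 24*diet_score - 7. Reaching 37 requires diet_score = 11/6, not an integer.

set therapy_hours = 2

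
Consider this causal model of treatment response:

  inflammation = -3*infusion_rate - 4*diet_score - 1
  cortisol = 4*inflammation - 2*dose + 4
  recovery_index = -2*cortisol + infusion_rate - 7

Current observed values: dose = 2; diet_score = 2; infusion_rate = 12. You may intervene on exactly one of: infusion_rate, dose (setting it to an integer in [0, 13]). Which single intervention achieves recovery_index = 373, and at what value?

Intervening on infusion_rate: recovery_index = 25*infusion_rate + 65. Reaching 373 requires infusion_rate = 308/25, not an integer.
Intervening on dose: with other inputs at their observed values, recovery_index = 4*dose + 357. Solving for 373 gives dose = 4, within [0, 13].

set dose = 4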